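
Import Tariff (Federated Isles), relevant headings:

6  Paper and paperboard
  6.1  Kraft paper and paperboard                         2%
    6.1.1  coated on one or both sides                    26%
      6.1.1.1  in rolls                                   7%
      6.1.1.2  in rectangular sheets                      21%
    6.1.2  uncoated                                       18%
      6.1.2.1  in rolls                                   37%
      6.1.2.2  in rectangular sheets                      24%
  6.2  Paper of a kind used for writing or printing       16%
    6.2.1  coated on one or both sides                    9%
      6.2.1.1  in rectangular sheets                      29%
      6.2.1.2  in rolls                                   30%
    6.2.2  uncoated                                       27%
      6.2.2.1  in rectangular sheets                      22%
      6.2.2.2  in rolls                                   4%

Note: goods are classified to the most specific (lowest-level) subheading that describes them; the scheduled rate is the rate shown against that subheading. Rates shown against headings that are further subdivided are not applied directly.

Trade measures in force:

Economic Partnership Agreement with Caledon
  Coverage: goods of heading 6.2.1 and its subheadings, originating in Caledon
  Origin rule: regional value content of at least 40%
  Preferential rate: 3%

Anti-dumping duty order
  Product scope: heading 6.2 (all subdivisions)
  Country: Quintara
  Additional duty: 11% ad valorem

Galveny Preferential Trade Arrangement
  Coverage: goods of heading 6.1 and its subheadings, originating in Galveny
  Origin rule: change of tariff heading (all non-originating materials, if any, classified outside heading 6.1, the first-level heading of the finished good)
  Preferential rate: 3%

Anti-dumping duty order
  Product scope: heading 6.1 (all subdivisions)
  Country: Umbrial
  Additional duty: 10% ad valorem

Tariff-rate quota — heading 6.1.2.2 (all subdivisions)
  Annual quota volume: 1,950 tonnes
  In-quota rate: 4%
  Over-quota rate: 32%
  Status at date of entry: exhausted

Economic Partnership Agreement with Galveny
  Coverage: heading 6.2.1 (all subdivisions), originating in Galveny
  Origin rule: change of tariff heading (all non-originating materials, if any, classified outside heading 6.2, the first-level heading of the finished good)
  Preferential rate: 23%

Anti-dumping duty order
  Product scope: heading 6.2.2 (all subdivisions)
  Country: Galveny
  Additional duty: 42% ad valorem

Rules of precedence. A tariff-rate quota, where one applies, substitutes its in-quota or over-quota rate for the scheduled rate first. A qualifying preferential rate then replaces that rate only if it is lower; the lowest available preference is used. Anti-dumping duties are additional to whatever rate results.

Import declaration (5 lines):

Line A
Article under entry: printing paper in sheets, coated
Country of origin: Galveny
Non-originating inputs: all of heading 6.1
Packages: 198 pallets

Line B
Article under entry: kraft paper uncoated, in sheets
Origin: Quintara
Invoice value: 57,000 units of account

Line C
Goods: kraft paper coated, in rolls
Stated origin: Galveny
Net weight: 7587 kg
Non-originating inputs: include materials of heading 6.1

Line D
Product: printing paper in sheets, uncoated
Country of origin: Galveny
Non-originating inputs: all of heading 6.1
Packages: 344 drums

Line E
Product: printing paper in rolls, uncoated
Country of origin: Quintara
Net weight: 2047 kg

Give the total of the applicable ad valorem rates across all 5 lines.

141%

Line A: printing paper → 6.2; coated → 6.2.1; in sheets → 6.2.1.1. Scheduled 29%. Galveny agreement on 6.1: 6.2.1.1 not covered; Galveny agreement on 6.2.1: CTH met → 23% available; preferential 23%. → 23%.
Line B: kraft paper → 6.1; uncoated → 6.1.2; in sheets → 6.1.2.2. Scheduled 24%. quota on 6.1.2.2 exhausted → over-quota 32%. → 32%.
Line C: kraft paper → 6.1; coated → 6.1.1; in rolls → 6.1.1.1. Scheduled 7%. Galveny agreement on 6.1: CTH not met; Galveny agreement on 6.2.1: 6.1.1.1 not covered. → 7%.
Line D: printing paper → 6.2; uncoated → 6.2.2; in sheets → 6.2.2.1. Scheduled 22%. Galveny agreement on 6.1: 6.2.2.1 not covered; Galveny agreement on 6.2.1: 6.2.2.1 not covered; anti-dumping (Galveny, 6.2.2): +42%; total 22% + 42% = 64%. → 64%.
Line E: printing paper → 6.2; uncoated → 6.2.2; in rolls → 6.2.2.2. Scheduled 4%. anti-dumping (Quintara, 6.2): +11%; total 4% + 11% = 15%. → 15%.
Sum: 23% + 32% + 7% + 64% + 15% = 141%.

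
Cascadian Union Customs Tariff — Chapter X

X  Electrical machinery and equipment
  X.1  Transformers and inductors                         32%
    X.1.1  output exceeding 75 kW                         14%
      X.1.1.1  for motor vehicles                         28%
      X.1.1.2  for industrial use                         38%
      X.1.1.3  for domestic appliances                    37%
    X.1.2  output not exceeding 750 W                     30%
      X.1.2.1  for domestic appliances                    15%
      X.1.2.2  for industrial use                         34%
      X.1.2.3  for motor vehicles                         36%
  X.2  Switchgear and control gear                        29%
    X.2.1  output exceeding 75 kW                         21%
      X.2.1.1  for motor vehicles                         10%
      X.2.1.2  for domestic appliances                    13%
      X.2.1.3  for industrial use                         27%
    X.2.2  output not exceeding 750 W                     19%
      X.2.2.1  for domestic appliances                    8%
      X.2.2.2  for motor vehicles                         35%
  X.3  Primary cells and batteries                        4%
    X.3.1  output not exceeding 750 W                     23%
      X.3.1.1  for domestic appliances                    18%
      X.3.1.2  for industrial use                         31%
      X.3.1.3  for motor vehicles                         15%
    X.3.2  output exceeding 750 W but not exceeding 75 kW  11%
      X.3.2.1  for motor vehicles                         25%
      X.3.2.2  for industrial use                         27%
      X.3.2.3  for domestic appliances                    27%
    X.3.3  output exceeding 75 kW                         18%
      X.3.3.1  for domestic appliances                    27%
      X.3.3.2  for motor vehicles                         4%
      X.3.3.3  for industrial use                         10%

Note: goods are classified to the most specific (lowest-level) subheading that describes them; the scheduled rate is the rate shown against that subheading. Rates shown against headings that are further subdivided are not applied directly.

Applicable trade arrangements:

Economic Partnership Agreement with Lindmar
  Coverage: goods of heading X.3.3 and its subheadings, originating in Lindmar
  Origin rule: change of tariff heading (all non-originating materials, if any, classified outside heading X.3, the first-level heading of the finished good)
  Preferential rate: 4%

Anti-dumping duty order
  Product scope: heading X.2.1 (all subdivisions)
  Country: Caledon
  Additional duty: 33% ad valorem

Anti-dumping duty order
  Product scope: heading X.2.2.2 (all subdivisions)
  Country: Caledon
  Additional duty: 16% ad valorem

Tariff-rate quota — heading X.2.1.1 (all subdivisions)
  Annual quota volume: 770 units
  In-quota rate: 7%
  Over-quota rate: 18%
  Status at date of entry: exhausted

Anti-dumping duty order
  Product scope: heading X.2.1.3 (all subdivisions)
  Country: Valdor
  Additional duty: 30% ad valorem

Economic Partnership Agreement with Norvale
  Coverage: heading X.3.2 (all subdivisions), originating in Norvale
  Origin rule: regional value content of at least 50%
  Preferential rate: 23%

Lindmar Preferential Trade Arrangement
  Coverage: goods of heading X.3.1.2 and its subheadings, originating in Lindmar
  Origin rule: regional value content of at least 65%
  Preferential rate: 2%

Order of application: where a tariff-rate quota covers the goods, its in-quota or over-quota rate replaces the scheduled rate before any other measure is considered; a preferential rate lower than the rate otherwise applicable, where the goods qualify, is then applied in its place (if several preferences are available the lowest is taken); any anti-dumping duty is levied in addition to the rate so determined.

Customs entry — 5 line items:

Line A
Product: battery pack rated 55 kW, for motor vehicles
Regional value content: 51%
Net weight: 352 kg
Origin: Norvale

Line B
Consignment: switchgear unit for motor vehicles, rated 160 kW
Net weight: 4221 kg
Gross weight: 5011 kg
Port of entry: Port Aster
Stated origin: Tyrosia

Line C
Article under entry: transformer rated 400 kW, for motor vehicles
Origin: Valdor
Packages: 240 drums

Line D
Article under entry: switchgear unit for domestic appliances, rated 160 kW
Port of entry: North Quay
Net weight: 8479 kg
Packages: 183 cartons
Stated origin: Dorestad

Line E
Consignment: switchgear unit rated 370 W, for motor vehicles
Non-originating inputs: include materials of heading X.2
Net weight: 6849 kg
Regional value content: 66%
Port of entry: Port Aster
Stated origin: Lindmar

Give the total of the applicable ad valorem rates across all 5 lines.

117%

Line A: battery pack → X.3; rated 55 kW → X.3.2; for motor vehicles → X.3.2.1. Scheduled 25%. Norvale agreement on X.3.2: RVC ≥ 50% → 23% available; preferential 23%. → 23%.
Line B: switchgear unit → X.2; rated 160 kW → X.2.1; for motor vehicles → X.2.1.1. Scheduled 10%. quota on X.2.1.1 exhausted → over-quota 18%. → 18%.
Line C: transformer → X.1; rated 400 kW → X.1.1; for motor vehicles → X.1.1.1. Scheduled 28%. No special measure applies. → 28%.
Line D: switchgear unit → X.2; rated 160 kW → X.2.1; for domestic appliances → X.2.1.2. Scheduled 13%. No special measure applies. → 13%.
Line E: switchgear unit → X.2; rated 370 W → X.2.2; for motor vehicles → X.2.2.2. Scheduled 35%. Lindmar agreement on X.3.3: X.2.2.2 not covered; Lindmar agreement on X.3.1.2: X.2.2.2 not covered. → 35%.
Sum: 23% + 18% + 28% + 13% + 35% = 117%.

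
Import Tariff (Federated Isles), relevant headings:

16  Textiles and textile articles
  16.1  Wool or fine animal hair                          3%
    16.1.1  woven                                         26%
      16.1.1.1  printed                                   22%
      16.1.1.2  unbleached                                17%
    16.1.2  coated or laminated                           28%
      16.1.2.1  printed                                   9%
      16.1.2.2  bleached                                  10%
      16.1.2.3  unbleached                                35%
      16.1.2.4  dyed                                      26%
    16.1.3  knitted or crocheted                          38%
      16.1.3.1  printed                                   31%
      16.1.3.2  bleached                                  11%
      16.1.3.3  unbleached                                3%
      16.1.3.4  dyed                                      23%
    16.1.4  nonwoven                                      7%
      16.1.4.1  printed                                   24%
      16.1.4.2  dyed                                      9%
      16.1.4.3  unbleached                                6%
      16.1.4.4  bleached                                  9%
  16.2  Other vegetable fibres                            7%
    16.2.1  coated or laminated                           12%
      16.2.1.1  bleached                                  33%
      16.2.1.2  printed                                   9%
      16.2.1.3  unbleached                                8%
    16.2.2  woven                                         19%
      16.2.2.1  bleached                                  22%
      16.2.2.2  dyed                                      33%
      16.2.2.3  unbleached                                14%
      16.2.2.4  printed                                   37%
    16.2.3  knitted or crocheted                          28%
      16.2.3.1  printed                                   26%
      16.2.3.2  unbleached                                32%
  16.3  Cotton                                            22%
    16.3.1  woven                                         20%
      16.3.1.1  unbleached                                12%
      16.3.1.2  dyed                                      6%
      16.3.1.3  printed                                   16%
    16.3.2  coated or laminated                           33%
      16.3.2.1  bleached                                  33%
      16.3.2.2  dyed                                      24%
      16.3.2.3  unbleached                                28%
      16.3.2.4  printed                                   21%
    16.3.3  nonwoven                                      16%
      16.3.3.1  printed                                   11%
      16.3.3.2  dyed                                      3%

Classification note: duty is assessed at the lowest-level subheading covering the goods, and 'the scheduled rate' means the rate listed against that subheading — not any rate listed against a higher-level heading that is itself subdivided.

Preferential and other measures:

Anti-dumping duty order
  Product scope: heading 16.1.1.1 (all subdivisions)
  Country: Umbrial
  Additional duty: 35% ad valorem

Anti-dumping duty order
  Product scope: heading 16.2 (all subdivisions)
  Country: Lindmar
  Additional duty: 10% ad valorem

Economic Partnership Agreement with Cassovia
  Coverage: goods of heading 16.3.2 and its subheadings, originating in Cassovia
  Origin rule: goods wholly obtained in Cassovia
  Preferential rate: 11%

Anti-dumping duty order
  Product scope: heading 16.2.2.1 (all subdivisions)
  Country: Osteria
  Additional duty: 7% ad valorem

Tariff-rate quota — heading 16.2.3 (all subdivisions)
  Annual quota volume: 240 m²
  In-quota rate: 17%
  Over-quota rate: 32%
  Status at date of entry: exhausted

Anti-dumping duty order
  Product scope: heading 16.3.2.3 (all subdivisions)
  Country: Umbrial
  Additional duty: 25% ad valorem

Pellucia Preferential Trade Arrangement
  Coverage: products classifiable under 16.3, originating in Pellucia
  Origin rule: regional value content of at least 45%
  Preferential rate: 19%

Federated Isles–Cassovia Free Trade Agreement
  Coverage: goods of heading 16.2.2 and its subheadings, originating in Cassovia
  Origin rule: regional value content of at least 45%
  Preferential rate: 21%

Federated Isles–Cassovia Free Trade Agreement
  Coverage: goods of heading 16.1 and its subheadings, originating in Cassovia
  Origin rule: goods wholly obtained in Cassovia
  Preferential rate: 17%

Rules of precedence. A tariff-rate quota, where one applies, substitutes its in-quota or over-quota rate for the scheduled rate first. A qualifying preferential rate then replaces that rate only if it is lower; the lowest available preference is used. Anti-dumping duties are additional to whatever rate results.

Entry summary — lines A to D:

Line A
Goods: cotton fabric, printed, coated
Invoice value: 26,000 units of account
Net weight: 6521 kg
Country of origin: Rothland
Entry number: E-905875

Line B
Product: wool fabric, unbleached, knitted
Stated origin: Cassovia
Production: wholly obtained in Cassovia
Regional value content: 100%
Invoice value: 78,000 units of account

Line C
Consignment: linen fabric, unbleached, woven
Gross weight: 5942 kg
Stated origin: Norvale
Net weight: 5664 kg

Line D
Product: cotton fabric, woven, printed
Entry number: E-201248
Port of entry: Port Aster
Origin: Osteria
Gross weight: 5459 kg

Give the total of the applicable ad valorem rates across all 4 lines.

54%

Line A: cotton → 16.3; coated → 16.3.2; printed → 16.3.2.4. Scheduled 21%. No special measure applies. → 21%.
Line B: wool → 16.1; knitted → 16.1.3; unbleached → 16.1.3.3. Scheduled 3%. Cassovia agreement on 16.3.2: 16.1.3.3 not covered; Cassovia agreement on 16.2.2: 16.1.3.3 not covered; Cassovia agreement on 16.1: wholly obtained → 17% available; preference 17% not lower than 3% → no reduction. → 3%.
Line C: linen → 16.2; woven → 16.2.2; unbleached → 16.2.2.3. Scheduled 14%. No special measure applies. → 14%.
Line D: cotton → 16.3; woven → 16.3.1; printed → 16.3.1.3. Scheduled 16%. No special measure applies. → 16%.
Sum: 21% + 3% + 14% + 16% = 54%.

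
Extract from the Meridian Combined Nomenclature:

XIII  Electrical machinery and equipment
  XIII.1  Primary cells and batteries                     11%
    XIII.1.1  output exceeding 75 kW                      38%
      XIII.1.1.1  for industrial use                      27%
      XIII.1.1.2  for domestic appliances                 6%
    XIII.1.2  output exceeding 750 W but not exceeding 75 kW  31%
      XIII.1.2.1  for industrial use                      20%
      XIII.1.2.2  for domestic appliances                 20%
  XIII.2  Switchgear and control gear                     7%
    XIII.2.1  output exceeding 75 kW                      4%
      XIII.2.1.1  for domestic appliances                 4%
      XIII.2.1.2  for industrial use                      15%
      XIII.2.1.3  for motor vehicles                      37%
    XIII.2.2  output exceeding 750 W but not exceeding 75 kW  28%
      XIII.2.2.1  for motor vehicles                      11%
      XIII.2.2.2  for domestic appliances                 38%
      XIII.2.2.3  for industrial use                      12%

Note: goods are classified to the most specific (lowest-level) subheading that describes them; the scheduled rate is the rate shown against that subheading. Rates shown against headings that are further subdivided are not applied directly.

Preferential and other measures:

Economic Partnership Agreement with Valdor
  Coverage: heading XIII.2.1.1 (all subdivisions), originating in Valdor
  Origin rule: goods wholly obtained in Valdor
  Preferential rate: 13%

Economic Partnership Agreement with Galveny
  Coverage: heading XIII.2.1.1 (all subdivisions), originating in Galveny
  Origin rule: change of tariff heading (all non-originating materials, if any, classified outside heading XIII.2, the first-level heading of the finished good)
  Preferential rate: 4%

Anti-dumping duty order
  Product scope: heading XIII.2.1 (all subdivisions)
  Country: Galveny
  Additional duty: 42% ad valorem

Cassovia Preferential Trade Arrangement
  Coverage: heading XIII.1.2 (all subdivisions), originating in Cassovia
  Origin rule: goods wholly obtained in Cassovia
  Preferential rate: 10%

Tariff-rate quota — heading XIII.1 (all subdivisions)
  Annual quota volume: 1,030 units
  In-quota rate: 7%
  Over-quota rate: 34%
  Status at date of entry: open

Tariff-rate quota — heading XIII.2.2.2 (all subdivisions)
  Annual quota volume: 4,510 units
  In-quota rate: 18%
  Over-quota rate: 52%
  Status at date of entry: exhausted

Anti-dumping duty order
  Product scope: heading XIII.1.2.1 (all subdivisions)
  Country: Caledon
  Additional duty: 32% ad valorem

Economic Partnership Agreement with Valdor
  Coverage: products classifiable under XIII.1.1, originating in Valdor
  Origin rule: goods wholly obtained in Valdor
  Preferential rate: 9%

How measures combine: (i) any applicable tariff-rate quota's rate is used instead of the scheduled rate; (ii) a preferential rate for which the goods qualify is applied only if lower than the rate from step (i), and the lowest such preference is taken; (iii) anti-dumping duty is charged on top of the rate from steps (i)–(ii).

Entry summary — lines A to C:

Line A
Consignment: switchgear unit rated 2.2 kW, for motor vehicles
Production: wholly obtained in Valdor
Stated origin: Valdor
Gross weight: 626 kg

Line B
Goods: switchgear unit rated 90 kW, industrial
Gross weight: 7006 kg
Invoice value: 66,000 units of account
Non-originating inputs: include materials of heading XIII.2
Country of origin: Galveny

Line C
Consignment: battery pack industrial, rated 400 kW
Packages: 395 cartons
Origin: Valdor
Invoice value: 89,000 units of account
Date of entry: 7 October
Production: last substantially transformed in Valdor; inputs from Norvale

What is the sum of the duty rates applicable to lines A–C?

Line A: switchgear unit → XIII.2; rated 2.2 kW → XIII.2.2; for motor vehicles → XIII.2.2.1. Scheduled 11%. Valdor agreement on XIII.2.1.1: XIII.2.2.1 not covered; Valdor agreement on XIII.1.1: XIII.2.2.1 not covered. → 11%.
Line B: switchgear unit → XIII.2; rated 90 kW → XIII.2.1; industrial → XIII.2.1.2. Scheduled 15%. Galveny agreement on XIII.2.1.1: XIII.2.1.2 not covered; anti-dumping (Galveny, XIII.2.1): +42%; total 15% + 42% = 57%. → 57%.
Line C: battery pack → XIII.1; rated 400 kW → XIII.1.1; industrial → XIII.1.1.1. Scheduled 27%. quota on XIII.1 open → in-quota 7%; Valdor agreement on XIII.2.1.1: XIII.1.1.1 not covered; Valdor agreement on XIII.1.1: not wholly obtained. → 7%.
Sum: 11% + 57% + 7% = 75%.

75%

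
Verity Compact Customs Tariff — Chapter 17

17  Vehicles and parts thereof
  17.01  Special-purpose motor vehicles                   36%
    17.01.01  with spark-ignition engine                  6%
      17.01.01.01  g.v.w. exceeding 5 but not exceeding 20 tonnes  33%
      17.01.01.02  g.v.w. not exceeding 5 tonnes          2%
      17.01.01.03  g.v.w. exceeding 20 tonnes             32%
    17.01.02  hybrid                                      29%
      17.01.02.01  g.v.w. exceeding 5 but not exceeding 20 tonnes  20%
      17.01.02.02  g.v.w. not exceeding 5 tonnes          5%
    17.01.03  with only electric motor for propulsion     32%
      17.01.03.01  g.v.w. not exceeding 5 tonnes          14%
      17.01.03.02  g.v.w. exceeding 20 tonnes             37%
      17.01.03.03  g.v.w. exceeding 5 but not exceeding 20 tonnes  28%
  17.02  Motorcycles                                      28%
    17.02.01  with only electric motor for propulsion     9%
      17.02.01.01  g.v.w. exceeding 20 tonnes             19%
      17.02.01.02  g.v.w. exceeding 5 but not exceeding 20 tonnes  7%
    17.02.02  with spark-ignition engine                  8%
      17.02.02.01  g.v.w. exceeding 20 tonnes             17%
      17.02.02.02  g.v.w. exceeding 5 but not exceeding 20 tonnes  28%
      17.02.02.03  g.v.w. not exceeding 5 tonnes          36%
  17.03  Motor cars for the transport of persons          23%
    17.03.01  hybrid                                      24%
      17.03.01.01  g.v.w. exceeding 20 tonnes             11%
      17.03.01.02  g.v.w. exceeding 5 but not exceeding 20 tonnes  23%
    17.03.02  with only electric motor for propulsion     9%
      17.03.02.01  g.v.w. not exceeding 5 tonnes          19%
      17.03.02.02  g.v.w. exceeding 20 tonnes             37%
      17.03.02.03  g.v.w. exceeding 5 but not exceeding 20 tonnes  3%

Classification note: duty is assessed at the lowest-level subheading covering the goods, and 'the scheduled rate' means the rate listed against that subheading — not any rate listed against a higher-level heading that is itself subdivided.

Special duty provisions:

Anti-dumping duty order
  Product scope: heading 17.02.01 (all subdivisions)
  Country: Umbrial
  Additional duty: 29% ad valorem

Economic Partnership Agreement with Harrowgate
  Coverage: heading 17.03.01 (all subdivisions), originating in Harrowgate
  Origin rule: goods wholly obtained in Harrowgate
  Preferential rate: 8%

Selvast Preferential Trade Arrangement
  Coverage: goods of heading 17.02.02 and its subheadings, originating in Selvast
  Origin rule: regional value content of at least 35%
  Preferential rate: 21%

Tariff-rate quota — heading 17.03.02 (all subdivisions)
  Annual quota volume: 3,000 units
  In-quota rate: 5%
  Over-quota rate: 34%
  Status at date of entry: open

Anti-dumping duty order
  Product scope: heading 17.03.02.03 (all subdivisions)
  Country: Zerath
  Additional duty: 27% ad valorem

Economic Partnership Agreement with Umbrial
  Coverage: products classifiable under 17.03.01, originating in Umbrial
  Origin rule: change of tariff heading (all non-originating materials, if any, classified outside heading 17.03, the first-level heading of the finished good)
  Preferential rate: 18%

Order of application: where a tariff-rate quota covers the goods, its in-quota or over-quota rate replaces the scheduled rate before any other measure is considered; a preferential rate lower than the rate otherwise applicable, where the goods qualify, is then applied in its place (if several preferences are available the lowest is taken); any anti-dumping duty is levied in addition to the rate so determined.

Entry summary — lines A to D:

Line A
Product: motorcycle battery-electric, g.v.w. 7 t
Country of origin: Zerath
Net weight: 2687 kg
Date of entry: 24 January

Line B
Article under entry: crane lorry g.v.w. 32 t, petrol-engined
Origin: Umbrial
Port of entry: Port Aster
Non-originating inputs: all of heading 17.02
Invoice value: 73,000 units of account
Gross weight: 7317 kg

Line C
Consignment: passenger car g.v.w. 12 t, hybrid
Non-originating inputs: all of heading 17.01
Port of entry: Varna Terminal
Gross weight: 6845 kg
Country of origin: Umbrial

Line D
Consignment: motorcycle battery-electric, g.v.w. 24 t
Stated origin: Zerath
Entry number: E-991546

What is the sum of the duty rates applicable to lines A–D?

Line A: motorcycle → 17.02; battery-electric → 17.02.01; g.v.w. 7 t → 17.02.01.02. Scheduled 7%. No special measure applies. → 7%.
Line B: crane lorry → 17.01; petrol-engined → 17.01.01; g.v.w. 32 t → 17.01.01.03. Scheduled 32%. Umbrial agreement on 17.03.01: 17.01.01.03 not covered. → 32%.
Line C: passenger car → 17.03; hybrid → 17.03.01; g.v.w. 12 t → 17.03.01.02. Scheduled 23%. Umbrial agreement on 17.03.01: CTH met → 18% available; preferential 18%. → 18%.
Line D: motorcycle → 17.02; battery-electric → 17.02.01; g.v.w. 24 t → 17.02.01.01. Scheduled 19%. No special measure applies. → 19%.
Sum: 7% + 32% + 18% + 19% = 76%.

76%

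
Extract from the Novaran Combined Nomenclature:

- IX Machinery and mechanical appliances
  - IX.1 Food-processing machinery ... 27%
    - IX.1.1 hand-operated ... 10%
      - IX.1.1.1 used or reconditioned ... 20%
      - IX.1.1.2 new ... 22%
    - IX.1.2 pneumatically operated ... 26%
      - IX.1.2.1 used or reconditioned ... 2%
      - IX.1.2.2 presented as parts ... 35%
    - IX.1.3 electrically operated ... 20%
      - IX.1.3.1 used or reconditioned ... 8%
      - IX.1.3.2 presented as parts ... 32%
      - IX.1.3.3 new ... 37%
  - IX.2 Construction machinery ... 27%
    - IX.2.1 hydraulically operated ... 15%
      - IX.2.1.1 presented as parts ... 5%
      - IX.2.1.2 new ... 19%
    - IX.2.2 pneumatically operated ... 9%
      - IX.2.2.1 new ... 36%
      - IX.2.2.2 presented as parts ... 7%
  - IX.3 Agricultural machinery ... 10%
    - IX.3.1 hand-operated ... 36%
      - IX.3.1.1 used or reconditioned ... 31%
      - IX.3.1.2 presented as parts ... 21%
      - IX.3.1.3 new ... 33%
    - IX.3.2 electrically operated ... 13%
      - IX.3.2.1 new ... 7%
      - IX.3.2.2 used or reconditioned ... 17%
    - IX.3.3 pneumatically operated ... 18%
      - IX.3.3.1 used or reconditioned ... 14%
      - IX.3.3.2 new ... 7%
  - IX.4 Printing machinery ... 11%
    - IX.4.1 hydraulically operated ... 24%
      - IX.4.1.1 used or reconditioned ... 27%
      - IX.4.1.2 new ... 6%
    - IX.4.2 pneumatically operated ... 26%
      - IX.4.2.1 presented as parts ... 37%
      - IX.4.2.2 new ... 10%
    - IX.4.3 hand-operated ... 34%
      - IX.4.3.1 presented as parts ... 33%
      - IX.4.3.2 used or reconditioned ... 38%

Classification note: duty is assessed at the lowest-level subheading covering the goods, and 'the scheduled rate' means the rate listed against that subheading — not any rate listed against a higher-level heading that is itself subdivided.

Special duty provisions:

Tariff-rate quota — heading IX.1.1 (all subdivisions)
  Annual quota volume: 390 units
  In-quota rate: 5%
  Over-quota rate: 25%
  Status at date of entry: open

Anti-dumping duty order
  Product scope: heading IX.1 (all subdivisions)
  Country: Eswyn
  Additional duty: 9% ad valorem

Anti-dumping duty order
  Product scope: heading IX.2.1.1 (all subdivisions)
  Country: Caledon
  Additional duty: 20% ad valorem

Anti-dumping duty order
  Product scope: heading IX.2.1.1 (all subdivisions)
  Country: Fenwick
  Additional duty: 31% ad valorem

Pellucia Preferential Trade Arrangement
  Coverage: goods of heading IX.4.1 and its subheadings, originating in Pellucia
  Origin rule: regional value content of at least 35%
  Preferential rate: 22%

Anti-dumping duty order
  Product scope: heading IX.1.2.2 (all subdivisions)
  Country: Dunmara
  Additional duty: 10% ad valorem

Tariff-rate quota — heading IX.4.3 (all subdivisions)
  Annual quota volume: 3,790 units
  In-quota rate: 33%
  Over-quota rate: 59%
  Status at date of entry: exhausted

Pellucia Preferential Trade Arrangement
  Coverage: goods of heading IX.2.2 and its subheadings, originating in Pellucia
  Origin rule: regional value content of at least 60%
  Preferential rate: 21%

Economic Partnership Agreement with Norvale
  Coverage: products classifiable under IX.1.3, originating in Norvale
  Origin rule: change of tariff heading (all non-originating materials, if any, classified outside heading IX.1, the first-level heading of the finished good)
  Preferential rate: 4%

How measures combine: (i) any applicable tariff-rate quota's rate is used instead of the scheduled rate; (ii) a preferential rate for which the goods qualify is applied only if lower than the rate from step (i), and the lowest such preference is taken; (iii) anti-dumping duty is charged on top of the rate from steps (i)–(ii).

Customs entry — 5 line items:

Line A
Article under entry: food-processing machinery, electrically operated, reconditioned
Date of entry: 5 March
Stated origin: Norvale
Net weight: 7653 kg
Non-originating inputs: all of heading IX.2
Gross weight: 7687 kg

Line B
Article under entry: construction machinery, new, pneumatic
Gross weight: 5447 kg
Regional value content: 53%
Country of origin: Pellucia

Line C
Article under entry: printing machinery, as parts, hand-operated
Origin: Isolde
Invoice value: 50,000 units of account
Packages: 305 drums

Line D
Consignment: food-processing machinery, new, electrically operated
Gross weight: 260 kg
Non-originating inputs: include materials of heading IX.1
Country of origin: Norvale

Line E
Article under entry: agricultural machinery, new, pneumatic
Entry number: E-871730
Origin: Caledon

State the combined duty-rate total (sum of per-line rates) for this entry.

Line A: food-processing → IX.1; electrically operated → IX.1.3; reconditioned → IX.1.3.1. Scheduled 8%. Norvale agreement on IX.1.3: CTH met → 4% available; preferential 4%. → 4%.
Line B: construction → IX.2; pneumatic → IX.2.2; new → IX.2.2.1. Scheduled 36%. Pellucia agreement on IX.4.1: IX.2.2.1 not covered; Pellucia agreement on IX.2.2: RVC < 60%. → 36%.
Line C: printing → IX.4; hand-operated → IX.4.3; as parts → IX.4.3.1. Scheduled 33%. quota on IX.4.3 exhausted → over-quota 59%. → 59%.
Line D: food-processing → IX.1; electrically operated → IX.1.3; new → IX.1.3.3. Scheduled 37%. Norvale agreement on IX.1.3: CTH not met. → 37%.
Line E: agricultural → IX.3; pneumatic → IX.3.3; new → IX.3.3.2. Scheduled 7%. No special measure applies. → 7%.
Sum: 4% + 36% + 59% + 37% + 7% = 143%.

143%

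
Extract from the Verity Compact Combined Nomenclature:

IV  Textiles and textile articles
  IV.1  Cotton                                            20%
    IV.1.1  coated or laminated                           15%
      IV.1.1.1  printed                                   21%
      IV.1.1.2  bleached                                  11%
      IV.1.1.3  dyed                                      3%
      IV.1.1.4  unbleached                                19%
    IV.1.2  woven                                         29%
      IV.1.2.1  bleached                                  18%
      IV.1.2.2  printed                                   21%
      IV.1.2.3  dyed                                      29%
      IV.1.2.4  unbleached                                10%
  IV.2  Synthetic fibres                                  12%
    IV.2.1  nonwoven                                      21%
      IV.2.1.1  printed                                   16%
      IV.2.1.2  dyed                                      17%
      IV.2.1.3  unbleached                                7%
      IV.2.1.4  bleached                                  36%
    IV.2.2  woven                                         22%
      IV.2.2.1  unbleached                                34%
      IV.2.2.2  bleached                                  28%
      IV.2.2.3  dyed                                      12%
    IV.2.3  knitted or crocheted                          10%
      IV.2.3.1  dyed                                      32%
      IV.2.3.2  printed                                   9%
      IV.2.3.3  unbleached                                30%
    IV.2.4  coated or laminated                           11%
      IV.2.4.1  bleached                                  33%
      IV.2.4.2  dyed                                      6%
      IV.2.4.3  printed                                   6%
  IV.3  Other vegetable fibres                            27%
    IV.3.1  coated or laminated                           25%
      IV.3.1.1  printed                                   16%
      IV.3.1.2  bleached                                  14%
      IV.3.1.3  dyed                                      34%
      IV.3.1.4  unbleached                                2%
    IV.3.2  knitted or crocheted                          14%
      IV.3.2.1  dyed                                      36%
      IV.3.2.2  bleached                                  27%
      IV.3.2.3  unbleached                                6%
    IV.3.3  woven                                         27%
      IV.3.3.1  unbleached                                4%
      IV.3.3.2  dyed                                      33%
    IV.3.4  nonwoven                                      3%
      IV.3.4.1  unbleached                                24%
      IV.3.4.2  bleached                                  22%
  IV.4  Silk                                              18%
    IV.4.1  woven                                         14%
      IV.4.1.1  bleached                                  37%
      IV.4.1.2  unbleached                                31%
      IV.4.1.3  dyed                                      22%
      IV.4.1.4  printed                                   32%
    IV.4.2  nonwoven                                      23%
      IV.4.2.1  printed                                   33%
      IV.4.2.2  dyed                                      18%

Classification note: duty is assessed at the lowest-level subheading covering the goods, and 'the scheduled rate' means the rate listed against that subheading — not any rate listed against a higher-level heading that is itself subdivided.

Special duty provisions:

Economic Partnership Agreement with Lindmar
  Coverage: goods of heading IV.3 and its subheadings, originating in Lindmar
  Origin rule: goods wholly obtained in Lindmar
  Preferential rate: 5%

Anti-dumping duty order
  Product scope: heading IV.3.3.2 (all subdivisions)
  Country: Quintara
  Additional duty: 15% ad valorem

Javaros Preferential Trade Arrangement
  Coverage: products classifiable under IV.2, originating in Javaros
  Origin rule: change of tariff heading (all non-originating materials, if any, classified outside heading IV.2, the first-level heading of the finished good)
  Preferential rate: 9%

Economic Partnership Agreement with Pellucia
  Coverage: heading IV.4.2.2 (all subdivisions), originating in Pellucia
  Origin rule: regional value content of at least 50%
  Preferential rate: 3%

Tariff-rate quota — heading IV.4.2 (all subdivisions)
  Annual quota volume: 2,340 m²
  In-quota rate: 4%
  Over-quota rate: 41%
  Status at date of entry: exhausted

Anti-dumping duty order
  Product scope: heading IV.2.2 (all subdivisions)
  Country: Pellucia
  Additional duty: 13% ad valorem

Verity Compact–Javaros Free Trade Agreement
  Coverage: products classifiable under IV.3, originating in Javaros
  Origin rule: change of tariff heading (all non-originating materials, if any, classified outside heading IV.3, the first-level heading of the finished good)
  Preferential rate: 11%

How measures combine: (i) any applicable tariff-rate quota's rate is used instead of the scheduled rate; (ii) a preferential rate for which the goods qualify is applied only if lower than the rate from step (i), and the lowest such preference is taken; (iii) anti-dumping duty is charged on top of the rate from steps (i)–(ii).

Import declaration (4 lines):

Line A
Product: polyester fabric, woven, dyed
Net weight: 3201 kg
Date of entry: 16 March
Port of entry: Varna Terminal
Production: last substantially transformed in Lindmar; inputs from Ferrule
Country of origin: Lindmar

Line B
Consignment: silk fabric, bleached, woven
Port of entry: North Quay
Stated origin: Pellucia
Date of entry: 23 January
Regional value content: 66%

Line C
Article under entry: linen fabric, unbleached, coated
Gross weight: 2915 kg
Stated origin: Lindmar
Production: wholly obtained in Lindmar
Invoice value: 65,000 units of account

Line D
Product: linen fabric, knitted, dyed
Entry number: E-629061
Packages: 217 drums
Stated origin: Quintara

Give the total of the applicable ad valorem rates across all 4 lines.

Line A: polyester → IV.2; woven → IV.2.2; dyed → IV.2.2.3. Scheduled 12%. Lindmar agreement on IV.3: IV.2.2.3 not covered. → 12%.
Line B: silk → IV.4; woven → IV.4.1; bleached → IV.4.1.1. Scheduled 37%. Pellucia agreement on IV.4.2.2: IV.4.1.1 not covered. → 37%.
Line C: linen → IV.3; coated → IV.3.1; unbleached → IV.3.1.4. Scheduled 2%. Lindmar agreement on IV.3: wholly obtained → 5% available; preference 5% not lower than 2% → no reduction. → 2%.
Line D: linen → IV.3; knitted → IV.3.2; dyed → IV.3.2.1. Scheduled 36%. No special measure applies. → 36%.
Sum: 12% + 37% + 2% + 36% = 87%.

87%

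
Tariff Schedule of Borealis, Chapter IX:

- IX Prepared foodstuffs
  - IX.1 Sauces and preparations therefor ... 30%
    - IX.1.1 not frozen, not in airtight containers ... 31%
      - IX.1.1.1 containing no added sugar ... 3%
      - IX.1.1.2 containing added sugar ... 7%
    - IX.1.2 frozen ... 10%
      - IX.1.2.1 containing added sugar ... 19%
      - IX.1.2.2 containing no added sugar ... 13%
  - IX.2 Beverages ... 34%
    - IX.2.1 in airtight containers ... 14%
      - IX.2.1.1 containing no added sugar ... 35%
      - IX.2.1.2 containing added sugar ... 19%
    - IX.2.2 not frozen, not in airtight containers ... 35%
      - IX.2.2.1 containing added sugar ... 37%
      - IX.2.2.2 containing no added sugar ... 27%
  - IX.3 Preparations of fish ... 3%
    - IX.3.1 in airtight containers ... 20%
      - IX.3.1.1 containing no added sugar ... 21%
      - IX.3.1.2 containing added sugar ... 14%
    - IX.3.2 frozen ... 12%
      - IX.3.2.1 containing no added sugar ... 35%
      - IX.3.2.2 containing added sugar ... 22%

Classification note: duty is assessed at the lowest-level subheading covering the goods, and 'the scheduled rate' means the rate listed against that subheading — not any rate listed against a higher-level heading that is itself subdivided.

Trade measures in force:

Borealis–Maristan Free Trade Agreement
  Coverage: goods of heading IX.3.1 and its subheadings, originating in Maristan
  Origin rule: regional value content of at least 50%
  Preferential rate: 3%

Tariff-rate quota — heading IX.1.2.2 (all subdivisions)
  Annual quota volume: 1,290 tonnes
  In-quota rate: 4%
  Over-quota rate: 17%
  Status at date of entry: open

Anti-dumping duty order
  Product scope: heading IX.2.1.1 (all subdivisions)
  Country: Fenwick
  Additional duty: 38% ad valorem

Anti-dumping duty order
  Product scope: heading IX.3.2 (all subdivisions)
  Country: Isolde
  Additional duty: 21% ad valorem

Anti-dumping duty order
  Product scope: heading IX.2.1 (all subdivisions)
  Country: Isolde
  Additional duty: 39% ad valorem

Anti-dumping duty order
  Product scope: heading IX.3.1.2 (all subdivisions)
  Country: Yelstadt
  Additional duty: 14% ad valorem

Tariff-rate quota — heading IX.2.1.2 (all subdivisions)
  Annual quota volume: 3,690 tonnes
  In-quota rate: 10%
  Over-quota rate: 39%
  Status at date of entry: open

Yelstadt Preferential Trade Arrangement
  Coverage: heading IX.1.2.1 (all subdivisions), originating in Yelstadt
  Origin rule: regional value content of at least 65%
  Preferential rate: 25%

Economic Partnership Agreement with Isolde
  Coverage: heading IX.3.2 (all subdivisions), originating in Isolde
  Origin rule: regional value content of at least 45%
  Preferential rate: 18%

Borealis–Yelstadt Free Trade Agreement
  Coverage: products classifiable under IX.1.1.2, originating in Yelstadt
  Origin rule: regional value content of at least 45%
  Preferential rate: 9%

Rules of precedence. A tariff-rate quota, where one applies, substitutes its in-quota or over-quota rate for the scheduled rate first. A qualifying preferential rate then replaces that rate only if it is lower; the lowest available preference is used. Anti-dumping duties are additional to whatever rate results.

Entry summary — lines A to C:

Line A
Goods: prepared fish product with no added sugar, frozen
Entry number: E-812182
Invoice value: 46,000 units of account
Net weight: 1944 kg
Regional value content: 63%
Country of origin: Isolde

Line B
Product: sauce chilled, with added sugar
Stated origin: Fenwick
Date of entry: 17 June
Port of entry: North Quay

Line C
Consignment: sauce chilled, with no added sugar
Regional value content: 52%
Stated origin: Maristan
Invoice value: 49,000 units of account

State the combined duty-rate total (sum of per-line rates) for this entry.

Line A: prepared fish product → IX.3; frozen → IX.3.2; with no added sugar → IX.3.2.1. Scheduled 35%. Isolde agreement on IX.3.2: RVC ≥ 45% → 18% available; preferential 18%; anti-dumping (Isolde, IX.3.2): +21%; total 18% + 21% = 39%. → 39%.
Line B: sauce → IX.1; chilled → IX.1.1; with added sugar → IX.1.1.2. Scheduled 7%. No special measure applies. → 7%.
Line C: sauce → IX.1; chilled → IX.1.1; with no added sugar → IX.1.1.1. Scheduled 3%. Maristan agreement on IX.3.1: IX.1.1.1 not covered. → 3%.
Sum: 39% + 7% + 3% = 49%.

49%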